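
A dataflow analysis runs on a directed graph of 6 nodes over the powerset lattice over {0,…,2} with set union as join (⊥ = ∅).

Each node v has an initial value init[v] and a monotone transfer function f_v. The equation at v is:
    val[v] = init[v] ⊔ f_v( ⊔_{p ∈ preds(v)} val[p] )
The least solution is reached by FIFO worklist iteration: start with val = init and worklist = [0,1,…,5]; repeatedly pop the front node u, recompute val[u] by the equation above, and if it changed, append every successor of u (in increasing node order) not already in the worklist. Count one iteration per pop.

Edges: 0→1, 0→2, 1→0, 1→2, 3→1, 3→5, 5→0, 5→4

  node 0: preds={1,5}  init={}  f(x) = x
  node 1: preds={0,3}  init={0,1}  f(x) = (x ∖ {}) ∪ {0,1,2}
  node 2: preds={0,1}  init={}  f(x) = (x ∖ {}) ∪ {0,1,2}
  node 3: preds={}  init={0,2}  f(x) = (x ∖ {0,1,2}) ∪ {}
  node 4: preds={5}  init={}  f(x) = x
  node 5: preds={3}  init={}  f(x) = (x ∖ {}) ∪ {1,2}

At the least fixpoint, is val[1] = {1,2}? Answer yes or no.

no

Trace (10 dequeues):
  [1] u=0 | in {0,1} | out {0,1} | prev {} | push {}
  [2] u=1 | in {0,1,2} | out {0,1,2} | prev {0,1} | push {0}
  [3] u=2 | in {0,1,2} | out {0,1,2} | prev {} | push {}
  [4] u=3 | in {} | out {0,2} | ==
  [5] u=4 | in {} | out {} | ==
  [6] u=5 | in {0,2} | out {0,1,2} | prev {} | push {4}
  [7] u=0 | in {0,1,2} | out {0,1,2} | prev {0,1} | push {1,2}
  [8] u=4 | in {0,1,2} | out {0,1,2} | prev {} | push {}
  [9] u=1 | in {0,1,2} | out {0,1,2} | ==
  [10] u=2 | in {0,1,2} | out {0,1,2} | ==

Converged values:
  [0] {0,1,2}
  [1] {0,1,2}
  [2] {0,1,2}
  [3] {0,2}
  [4] {0,1,2}
  [5] {0,1,2}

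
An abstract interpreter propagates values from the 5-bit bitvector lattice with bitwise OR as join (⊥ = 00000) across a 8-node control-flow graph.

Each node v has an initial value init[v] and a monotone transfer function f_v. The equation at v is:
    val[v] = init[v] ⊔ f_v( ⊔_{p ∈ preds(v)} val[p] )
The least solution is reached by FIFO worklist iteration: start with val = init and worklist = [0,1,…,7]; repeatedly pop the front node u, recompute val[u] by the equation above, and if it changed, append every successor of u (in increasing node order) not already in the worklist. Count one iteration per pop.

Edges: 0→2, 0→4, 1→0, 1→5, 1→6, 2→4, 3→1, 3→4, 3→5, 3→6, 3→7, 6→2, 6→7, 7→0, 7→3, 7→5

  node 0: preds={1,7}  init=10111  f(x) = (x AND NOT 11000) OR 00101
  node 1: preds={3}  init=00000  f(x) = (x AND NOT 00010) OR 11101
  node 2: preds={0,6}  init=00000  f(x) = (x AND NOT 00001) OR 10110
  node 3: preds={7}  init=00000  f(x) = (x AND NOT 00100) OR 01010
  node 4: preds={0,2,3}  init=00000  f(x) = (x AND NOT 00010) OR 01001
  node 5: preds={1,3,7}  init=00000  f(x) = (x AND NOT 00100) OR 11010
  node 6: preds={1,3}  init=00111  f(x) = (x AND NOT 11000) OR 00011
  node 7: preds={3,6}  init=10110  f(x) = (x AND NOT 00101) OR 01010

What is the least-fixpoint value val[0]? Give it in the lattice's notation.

Worklist (12 pops):
  #1 pop 0: in=10110 → 10111 (no change)
  #2 pop 1: in=00000 → 11101 (was 00000); enqueue [0]
  #3 pop 2: in=10111 → 10110 (was 00000); enqueue []
  #4 pop 3: in=10110 → 11010 (was 00000); enqueue [1]
  #5 pop 4: in=11111 → 11101 (was 00000); enqueue []
  #6 pop 5: in=11111 → 11011 (was 00000); enqueue []
  #7 pop 6: in=11111 → 00111 (no change)
  #8 pop 7: in=11111 → 11110 (was 10110); enqueue [3,5]
  #9 pop 0: in=11111 → 10111 (no change)
  #10 pop 1: in=11010 → 11101 (no change)
  #11 pop 3: in=11110 → 11010 (no change)
  #12 pop 5: in=11111 → 11011 (no change)

Fixpoint:
  val[0] = 10111
  val[1] = 11101
  val[2] = 10110
  val[3] = 11010
  val[4] = 11101
  val[5] = 11011
  val[6] = 00111
  val[7] = 11110

10111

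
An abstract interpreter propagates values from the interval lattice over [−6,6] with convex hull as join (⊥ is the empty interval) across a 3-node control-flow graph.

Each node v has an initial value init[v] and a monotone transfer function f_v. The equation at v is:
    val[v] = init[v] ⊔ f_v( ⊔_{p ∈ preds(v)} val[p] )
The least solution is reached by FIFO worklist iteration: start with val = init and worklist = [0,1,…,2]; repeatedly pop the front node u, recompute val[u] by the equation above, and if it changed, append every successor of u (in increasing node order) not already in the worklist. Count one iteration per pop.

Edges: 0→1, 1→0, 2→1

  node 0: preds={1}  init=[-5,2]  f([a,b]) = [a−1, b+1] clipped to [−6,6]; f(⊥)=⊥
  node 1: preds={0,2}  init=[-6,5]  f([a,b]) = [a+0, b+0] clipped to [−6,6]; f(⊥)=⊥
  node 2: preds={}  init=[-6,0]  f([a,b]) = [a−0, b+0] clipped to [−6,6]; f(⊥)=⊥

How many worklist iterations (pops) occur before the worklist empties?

4

Iteration log — 4 steps:
  step 1. node 0  ⊔preds=[-6,5]  new=[-6,6]  old=[-5,2]  +wl: 
  step 2. node 1  ⊔preds=[-6,6]  new=[-6,6]  old=[-6,5]  +wl: 0
  step 3. node 2  ⊔preds=⊥  new=[-6,0]  stable
  step 4. node 0  ⊔preds=[-6,6]  new=[-6,6]  stable

Least fixpoint reached:
  node 0: [-6,6]
  node 1: [-6,6]
  node 2: [-6,0]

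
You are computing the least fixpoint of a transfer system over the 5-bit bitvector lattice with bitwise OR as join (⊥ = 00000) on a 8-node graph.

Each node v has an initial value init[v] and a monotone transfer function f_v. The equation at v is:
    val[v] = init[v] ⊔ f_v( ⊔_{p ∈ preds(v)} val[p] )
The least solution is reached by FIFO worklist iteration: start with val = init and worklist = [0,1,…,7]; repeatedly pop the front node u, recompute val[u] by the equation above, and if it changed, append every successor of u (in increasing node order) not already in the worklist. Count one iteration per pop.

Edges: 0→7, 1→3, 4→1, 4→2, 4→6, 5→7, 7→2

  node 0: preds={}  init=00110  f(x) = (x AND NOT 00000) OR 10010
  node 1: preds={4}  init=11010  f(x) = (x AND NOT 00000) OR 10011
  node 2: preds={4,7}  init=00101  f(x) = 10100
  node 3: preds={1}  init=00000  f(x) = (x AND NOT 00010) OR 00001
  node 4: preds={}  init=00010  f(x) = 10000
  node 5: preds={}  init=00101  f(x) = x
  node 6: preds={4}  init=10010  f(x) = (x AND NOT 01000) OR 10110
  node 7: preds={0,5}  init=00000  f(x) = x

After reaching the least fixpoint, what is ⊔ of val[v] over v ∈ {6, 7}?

10111

Worklist (10 pops):
  #1 pop 0: in=00000 → 10110 (was 00110); enqueue []
  #2 pop 1: in=00010 → 11011 (was 11010); enqueue []
  #3 pop 2: in=00010 → 10101 (was 00101); enqueue []
  #4 pop 3: in=11011 → 11001 (was 00000); enqueue []
  #5 pop 4: in=00000 → 10010 (was 00010); enqueue [1,2]
  #6 pop 5: in=00000 → 00101 (no change)
  #7 pop 6: in=10010 → 10110 (was 10010); enqueue []
  #8 pop 7: in=10111 → 10111 (was 00000); enqueue []
  #9 pop 1: in=10010 → 11011 (no change)
  #10 pop 2: in=10111 → 10101 (no change)

Fixpoint:
  val[0] = 10110
  val[1] = 11011
  val[2] = 10101
  val[3] = 11001
  val[4] = 10010
  val[5] = 00101
  val[6] = 10110
  val[7] = 10111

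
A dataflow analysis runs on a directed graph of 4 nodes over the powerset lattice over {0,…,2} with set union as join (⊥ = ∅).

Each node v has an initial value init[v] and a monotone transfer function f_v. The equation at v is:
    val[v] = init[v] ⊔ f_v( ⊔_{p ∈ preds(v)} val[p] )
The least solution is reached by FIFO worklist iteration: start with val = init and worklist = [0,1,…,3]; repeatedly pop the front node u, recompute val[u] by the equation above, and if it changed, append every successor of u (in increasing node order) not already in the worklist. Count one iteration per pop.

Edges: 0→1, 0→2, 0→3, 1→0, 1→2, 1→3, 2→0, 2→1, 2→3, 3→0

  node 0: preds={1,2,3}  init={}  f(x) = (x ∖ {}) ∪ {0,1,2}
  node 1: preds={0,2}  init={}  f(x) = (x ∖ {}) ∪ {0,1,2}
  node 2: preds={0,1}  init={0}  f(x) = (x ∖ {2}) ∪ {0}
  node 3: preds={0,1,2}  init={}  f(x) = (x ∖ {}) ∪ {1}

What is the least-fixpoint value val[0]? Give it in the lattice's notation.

Trace (6 dequeues):
  [1] u=0 | in {0} | out {0,1,2} | prev {} | push {}
  [2] u=1 | in {0,1,2} | out {0,1,2} | prev {} | push {0}
  [3] u=2 | in {0,1,2} | out {0,1} | prev {0} | push {1}
  [4] u=3 | in {0,1,2} | out {0,1,2} | prev {} | push {}
  [5] u=0 | in {0,1,2} | out {0,1,2} | ==
  [6] u=1 | in {0,1,2} | out {0,1,2} | ==

Converged values:
  [0] {0,1,2}
  [1] {0,1,2}
  [2] {0,1}
  [3] {0,1,2}

{0,1,2}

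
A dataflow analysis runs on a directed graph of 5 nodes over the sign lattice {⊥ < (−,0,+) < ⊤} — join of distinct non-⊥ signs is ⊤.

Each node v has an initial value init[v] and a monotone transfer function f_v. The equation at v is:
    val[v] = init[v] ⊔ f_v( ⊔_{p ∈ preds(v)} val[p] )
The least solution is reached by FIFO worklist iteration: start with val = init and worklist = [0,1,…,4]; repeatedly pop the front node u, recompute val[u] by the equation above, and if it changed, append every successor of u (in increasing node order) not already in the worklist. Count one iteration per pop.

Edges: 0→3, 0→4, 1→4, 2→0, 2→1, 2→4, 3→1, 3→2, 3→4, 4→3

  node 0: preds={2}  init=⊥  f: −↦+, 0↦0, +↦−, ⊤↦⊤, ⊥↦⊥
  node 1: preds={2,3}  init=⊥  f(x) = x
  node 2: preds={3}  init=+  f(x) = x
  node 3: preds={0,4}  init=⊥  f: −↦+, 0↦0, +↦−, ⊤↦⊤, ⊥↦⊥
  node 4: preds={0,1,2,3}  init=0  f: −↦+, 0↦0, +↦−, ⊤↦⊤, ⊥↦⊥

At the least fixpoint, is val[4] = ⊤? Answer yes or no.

Worklist (13 pops):
  #1 pop 0: in=+ → − (was ⊥); enqueue []
  #2 pop 1: in=+ → + (was ⊥); enqueue []
  #3 pop 2: in=⊥ → + (no change)
  #4 pop 3: in=⊤ → ⊤ (was ⊥); enqueue [1,2]
  #5 pop 4: in=⊤ → ⊤ (was 0); enqueue [3]
  #6 pop 1: in=⊤ → ⊤ (was +); enqueue [4]
  #7 pop 2: in=⊤ → ⊤ (was +); enqueue [0,1]
  #8 pop 3: in=⊤ → ⊤ (no change)
  #9 pop 4: in=⊤ → ⊤ (no change)
  #10 pop 0: in=⊤ → ⊤ (was −); enqueue [3,4]
  #11 pop 1: in=⊤ → ⊤ (no change)
  #12 pop 3: in=⊤ → ⊤ (no change)
  #13 pop 4: in=⊤ → ⊤ (no change)

Fixpoint:
  val[0] = ⊤
  val[1] = ⊤
  val[2] = ⊤
  val[3] = ⊤
  val[4] = ⊤

yes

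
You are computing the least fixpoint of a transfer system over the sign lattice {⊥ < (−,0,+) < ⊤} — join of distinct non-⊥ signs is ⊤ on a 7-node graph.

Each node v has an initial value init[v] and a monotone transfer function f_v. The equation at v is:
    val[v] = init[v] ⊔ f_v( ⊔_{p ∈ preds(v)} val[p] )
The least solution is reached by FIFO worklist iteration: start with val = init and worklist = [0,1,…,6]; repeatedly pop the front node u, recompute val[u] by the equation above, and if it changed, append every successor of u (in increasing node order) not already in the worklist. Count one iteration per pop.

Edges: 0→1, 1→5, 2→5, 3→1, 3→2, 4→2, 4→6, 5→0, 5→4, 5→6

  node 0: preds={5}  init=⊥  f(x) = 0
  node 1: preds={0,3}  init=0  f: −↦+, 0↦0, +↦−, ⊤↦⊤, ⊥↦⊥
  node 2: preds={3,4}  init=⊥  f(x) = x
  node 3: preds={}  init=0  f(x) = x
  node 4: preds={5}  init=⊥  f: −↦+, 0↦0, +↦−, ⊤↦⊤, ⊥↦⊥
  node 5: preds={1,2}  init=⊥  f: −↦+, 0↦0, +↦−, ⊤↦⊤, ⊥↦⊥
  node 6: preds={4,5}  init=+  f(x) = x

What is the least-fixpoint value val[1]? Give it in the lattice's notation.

0

Worklist (11 pops):
  #1 pop 0: in=⊥ → 0 (was ⊥); enqueue []
  #2 pop 1: in=0 → 0 (no change)
  #3 pop 2: in=0 → 0 (was ⊥); enqueue []
  #4 pop 3: in=⊥ → 0 (no change)
  #5 pop 4: in=⊥ → ⊥ (no change)
  #6 pop 5: in=0 → 0 (was ⊥); enqueue [0,4]
  #7 pop 6: in=0 → ⊤ (was +); enqueue []
  #8 pop 0: in=0 → 0 (no change)
  #9 pop 4: in=0 → 0 (was ⊥); enqueue [2,6]
  #10 pop 2: in=0 → 0 (no change)
  #11 pop 6: in=0 → ⊤ (no change)

Fixpoint:
  val[0] = 0
  val[1] = 0
  val[2] = 0
  val[3] = 0
  val[4] = 0
  val[5] = 0
  val[6] = ⊤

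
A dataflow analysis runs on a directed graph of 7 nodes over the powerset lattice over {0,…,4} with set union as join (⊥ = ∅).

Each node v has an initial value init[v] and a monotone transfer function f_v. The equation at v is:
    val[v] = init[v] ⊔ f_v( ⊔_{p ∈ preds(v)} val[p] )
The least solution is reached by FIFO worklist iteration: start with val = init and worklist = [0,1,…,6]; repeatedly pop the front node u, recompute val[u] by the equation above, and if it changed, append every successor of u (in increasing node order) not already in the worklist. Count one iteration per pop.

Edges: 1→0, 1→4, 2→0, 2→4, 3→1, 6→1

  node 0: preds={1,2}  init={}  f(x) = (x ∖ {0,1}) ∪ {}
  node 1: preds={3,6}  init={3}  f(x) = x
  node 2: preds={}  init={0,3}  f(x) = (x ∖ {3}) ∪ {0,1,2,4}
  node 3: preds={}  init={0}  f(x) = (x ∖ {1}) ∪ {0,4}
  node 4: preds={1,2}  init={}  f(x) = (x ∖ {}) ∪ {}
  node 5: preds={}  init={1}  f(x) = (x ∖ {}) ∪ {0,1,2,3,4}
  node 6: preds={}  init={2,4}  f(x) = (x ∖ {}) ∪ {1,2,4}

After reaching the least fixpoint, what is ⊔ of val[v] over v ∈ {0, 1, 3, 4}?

Trace (11 dequeues):
  [1] u=0 | in {0,3} | out {3} | prev {} | push {}
  [2] u=1 | in {0,2,4} | out {0,2,3,4} | prev {3} | push {0}
  [3] u=2 | in {} | out {0,1,2,3,4} | prev {0,3} | push {}
  [4] u=3 | in {} | out {0,4} | prev {0} | push {1}
  [5] u=4 | in {0,1,2,3,4} | out {0,1,2,3,4} | prev {} | push {}
  [6] u=5 | in {} | out {0,1,2,3,4} | prev {1} | push {}
  [7] u=6 | in {} | out {1,2,4} | prev {2,4} | push {}
  [8] u=0 | in {0,1,2,3,4} | out {2,3,4} | prev {3} | push {}
  [9] u=1 | in {0,1,2,4} | out {0,1,2,3,4} | prev {0,2,3,4} | push {0,4}
  [10] u=0 | in {0,1,2,3,4} | out {2,3,4} | ==
  [11] u=4 | in {0,1,2,3,4} | out {0,1,2,3,4} | ==

Converged values:
  [0] {2,3,4}
  [1] {0,1,2,3,4}
  [2] {0,1,2,3,4}
  [3] {0,4}
  [4] {0,1,2,3,4}
  [5] {0,1,2,3,4}
  [6] {1,2,4}

{0,1,2,3,4}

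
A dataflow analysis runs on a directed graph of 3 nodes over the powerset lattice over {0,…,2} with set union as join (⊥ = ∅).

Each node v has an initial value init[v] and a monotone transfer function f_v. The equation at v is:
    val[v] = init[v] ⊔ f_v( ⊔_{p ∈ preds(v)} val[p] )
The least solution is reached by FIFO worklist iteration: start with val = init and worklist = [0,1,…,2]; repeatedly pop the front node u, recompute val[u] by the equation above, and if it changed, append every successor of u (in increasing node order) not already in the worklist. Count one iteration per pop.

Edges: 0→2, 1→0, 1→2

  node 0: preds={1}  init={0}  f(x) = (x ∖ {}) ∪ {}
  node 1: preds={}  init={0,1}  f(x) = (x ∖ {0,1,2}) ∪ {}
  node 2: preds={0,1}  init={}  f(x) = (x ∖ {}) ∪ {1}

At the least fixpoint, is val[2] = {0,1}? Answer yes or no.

Trace (3 dequeues):
  [1] u=0 | in {0,1} | out {0,1} | prev {0} | push {}
  [2] u=1 | in {} | out {0,1} | ==
  [3] u=2 | in {0,1} | out {0,1} | prev {} | push {}

Converged values:
  [0] {0,1}
  [1] {0,1}
  [2] {0,1}

yes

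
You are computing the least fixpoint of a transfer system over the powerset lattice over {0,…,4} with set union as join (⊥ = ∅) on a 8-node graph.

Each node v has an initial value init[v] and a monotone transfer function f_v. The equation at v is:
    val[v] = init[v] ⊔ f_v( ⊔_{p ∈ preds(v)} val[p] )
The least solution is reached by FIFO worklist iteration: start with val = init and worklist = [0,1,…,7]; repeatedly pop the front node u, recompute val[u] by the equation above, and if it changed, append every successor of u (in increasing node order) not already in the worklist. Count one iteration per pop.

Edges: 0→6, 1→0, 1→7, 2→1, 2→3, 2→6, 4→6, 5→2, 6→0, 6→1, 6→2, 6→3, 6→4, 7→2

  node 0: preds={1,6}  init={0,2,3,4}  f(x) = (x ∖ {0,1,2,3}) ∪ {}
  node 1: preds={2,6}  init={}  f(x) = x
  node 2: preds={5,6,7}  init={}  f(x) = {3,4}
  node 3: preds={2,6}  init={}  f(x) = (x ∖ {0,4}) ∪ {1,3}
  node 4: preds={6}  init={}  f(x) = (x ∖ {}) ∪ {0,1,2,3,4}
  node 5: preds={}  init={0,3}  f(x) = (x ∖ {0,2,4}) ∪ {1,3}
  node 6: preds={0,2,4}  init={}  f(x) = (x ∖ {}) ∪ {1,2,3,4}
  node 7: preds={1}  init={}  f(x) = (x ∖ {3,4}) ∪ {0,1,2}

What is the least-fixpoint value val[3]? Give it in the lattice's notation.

Iteration log — 14 steps:
  step 1. node 0  ⊔preds={}  new={0,2,3,4}  stable
  step 2. node 1  ⊔preds={}  new={}  stable
  step 3. node 2  ⊔preds={0,3}  new={3,4}  old={}  +wl: 1
  step 4. node 3  ⊔preds={3,4}  new={1,3}  old={}  +wl: 
  step 5. node 4  ⊔preds={}  new={0,1,2,3,4}  old={}  +wl: 
  step 6. node 5  ⊔preds={}  new={0,1,3}  old={0,3}  +wl: 2
  step 7. node 6  ⊔preds={0,1,2,3,4}  new={0,1,2,3,4}  old={}  +wl: 0,3,4
  step 8. node 7  ⊔preds={}  new={0,1,2}  old={}  +wl: 
  step 9. node 1  ⊔preds={0,1,2,3,4}  new={0,1,2,3,4}  old={}  +wl: 7
  step 10. node 2  ⊔preds={0,1,2,3,4}  new={3,4}  stable
  step 11. node 0  ⊔preds={0,1,2,3,4}  new={0,2,3,4}  stable
  step 12. node 3  ⊔preds={0,1,2,3,4}  new={1,2,3}  old={1,3}  +wl: 
  step 13. node 4  ⊔preds={0,1,2,3,4}  new={0,1,2,3,4}  stable
  step 14. node 7  ⊔preds={0,1,2,3,4}  new={0,1,2}  stable

Least fixpoint reached:
  node 0: {0,2,3,4}
  node 1: {0,1,2,3,4}
  node 2: {3,4}
  node 3: {1,2,3}
  node 4: {0,1,2,3,4}
  node 5: {0,1,3}
  node 6: {0,1,2,3,4}
  node 7: {0,1,2}

{1,2,3}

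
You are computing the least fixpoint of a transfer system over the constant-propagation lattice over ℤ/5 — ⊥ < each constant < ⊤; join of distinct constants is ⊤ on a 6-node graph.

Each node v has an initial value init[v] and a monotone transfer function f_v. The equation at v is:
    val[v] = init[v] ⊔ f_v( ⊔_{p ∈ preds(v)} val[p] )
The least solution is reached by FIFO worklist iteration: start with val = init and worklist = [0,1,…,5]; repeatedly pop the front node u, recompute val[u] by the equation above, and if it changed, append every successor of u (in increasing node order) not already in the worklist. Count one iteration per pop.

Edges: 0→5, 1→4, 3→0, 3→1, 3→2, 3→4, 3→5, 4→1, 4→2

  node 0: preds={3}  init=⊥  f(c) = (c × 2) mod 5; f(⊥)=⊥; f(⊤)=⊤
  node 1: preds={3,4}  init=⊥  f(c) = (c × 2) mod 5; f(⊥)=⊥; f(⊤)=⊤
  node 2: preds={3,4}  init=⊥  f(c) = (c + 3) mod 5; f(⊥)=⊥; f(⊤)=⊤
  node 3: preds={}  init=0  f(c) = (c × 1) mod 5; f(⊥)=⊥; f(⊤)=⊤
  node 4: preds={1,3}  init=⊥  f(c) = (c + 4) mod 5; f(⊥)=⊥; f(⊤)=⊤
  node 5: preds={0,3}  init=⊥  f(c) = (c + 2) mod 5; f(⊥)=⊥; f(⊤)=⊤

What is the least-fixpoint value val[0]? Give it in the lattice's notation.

Trace (11 dequeues):
  [1] u=0 | in 0 | out 0 | prev ⊥ | push {}
  [2] u=1 | in 0 | out 0 | prev ⊥ | push {}
  [3] u=2 | in 0 | out 3 | prev ⊥ | push {}
  [4] u=3 | in ⊥ | out 0 | ==
  [5] u=4 | in 0 | out 4 | prev ⊥ | push {1,2}
  [6] u=5 | in 0 | out 2 | prev ⊥ | push {}
  [7] u=1 | in ⊤ | out ⊤ | prev 0 | push {4}
  [8] u=2 | in ⊤ | out ⊤ | prev 3 | push {}
  [9] u=4 | in ⊤ | out ⊤ | prev 4 | push {1,2}
  [10] u=1 | in ⊤ | out ⊤ | ==
  [11] u=2 | in ⊤ | out ⊤ | ==

Converged values:
  [0] 0
  [1] ⊤
  [2] ⊤
  [3] 0
  [4] ⊤
  [5] 2

0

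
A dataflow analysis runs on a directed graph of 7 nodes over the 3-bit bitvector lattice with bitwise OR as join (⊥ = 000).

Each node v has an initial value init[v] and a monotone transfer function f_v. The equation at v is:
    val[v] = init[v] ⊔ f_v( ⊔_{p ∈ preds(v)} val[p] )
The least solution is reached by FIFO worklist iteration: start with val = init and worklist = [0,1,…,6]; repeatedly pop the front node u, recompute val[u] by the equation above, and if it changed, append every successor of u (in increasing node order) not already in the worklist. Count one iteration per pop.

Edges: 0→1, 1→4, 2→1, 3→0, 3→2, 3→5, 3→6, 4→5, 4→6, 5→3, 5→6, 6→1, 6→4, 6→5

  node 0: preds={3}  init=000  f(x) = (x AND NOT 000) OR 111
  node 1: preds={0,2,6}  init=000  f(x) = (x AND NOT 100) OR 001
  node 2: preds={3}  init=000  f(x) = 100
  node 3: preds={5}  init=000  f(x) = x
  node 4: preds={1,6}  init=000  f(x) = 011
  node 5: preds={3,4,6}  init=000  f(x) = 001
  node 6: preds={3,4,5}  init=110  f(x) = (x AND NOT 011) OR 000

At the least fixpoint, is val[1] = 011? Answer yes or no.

yes

Trace (13 dequeues):
  [1] u=0 | in 000 | out 111 | prev 000 | push {}
  [2] u=1 | in 111 | out 011 | prev 000 | push {}
  [3] u=2 | in 000 | out 100 | prev 000 | push {1}
  [4] u=3 | in 000 | out 000 | ==
  [5] u=4 | in 111 | out 011 | prev 000 | push {}
  [6] u=5 | in 111 | out 001 | prev 000 | push {3}
  [7] u=6 | in 011 | out 110 | ==
  [8] u=1 | in 111 | out 011 | ==
  [9] u=3 | in 001 | out 001 | prev 000 | push {0,2,5,6}
  [10] u=0 | in 001 | out 111 | ==
  [11] u=2 | in 001 | out 100 | ==
  [12] u=5 | in 111 | out 001 | ==
  [13] u=6 | in 011 | out 110 | ==

Converged values:
  [0] 111
  [1] 011
  [2] 100
  [3] 001
  [4] 011
  [5] 001
  [6] 110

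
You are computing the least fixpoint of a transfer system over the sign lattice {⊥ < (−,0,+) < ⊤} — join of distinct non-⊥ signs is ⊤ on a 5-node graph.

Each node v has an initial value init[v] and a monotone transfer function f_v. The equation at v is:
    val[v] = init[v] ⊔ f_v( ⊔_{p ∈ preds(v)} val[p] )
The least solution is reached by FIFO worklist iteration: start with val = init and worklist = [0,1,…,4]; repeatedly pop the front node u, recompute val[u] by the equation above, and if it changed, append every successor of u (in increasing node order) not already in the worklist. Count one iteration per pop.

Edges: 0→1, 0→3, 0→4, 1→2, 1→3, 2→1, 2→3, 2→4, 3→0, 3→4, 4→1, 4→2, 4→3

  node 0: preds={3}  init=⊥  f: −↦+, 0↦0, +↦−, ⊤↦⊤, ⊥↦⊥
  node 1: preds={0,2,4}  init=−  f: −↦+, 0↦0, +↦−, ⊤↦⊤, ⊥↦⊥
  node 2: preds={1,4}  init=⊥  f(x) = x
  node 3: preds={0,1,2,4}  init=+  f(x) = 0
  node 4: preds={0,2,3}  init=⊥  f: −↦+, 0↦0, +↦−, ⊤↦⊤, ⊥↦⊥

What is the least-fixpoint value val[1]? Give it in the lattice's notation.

Worklist (11 pops):
  #1 pop 0: in=+ → − (was ⊥); enqueue []
  #2 pop 1: in=− → ⊤ (was −); enqueue []
  #3 pop 2: in=⊤ → ⊤ (was ⊥); enqueue [1]
  #4 pop 3: in=⊤ → ⊤ (was +); enqueue [0]
  #5 pop 4: in=⊤ → ⊤ (was ⊥); enqueue [2,3]
  #6 pop 1: in=⊤ → ⊤ (no change)
  #7 pop 0: in=⊤ → ⊤ (was −); enqueue [1,4]
  #8 pop 2: in=⊤ → ⊤ (no change)
  #9 pop 3: in=⊤ → ⊤ (no change)
  #10 pop 1: in=⊤ → ⊤ (no change)
  #11 pop 4: in=⊤ → ⊤ (no change)

Fixpoint:
  val[0] = ⊤
  val[1] = ⊤
  val[2] = ⊤
  val[3] = ⊤
  val[4] = ⊤

⊤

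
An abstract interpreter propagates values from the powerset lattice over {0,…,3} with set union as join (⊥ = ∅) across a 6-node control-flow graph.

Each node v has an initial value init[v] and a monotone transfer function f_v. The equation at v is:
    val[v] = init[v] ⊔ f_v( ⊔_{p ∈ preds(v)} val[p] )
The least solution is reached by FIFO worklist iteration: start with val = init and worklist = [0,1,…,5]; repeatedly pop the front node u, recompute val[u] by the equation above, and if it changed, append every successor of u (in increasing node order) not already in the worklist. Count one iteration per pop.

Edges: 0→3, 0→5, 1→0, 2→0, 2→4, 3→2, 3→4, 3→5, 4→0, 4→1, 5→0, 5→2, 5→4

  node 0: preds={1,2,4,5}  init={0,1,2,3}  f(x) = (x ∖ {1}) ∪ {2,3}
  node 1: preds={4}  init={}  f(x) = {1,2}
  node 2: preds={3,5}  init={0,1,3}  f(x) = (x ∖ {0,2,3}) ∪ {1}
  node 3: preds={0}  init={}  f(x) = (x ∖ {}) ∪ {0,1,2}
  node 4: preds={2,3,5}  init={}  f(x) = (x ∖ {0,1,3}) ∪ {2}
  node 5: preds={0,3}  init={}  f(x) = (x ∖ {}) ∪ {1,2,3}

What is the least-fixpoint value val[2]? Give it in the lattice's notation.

{0,1,3}

Worklist (10 pops):
  #1 pop 0: in={0,1,3} → {0,1,2,3} (no change)
  #2 pop 1: in={} → {1,2} (was {}); enqueue [0]
  #3 pop 2: in={} → {0,1,3} (no change)
  #4 pop 3: in={0,1,2,3} → {0,1,2,3} (was {}); enqueue [2]
  #5 pop 4: in={0,1,2,3} → {2} (was {}); enqueue [1]
  #6 pop 5: in={0,1,2,3} → {0,1,2,3} (was {}); enqueue [4]
  #7 pop 0: in={0,1,2,3} → {0,1,2,3} (no change)
  #8 pop 2: in={0,1,2,3} → {0,1,3} (no change)
  #9 pop 1: in={2} → {1,2} (no change)
  #10 pop 4: in={0,1,2,3} → {2} (no change)

Fixpoint:
  val[0] = {0,1,2,3}
  val[1] = {1,2}
  val[2] = {0,1,3}
  val[3] = {0,1,2,3}
  val[4] = {2}
  val[5] = {0,1,2,3}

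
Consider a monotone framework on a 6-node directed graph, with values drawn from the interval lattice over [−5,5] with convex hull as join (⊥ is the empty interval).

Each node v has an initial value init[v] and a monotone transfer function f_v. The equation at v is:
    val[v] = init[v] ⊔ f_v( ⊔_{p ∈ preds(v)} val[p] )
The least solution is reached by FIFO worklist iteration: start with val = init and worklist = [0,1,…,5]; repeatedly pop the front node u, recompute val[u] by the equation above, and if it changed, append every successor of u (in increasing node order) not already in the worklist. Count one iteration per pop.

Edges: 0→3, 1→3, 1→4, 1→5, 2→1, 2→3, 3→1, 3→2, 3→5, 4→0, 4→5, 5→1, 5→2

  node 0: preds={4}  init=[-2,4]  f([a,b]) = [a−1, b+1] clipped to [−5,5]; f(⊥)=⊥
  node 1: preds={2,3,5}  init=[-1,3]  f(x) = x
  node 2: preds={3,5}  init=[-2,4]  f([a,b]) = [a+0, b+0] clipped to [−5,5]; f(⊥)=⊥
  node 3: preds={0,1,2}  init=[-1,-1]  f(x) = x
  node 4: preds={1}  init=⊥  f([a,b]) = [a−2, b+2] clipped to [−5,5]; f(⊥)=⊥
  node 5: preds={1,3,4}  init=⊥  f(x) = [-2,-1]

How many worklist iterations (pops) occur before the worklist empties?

18

Iteration log — 18 steps:
  step 1. node 0  ⊔preds=⊥  new=[-2,4]  stable
  step 2. node 1  ⊔preds=[-2,4]  new=[-2,4]  old=[-1,3]  +wl: 
  step 3. node 2  ⊔preds=[-1,-1]  new=[-2,4]  stable
  step 4. node 3  ⊔preds=[-2,4]  new=[-2,4]  old=[-1,-1]  +wl: 1,2
  step 5. node 4  ⊔preds=[-2,4]  new=[-4,5]  old=⊥  +wl: 0
  step 6. node 5  ⊔preds=[-4,5]  new=[-2,-1]  old=⊥  +wl: 
  step 7. node 1  ⊔preds=[-2,4]  new=[-2,4]  stable
  step 8. node 2  ⊔preds=[-2,4]  new=[-2,4]  stable
  step 9. node 0  ⊔preds=[-4,5]  new=[-5,5]  old=[-2,4]  +wl: 3
  step 10. node 3  ⊔preds=[-5,5]  new=[-5,5]  old=[-2,4]  +wl: 1,2,5
  step 11. node 1  ⊔preds=[-5,5]  new=[-5,5]  old=[-2,4]  +wl: 3,4
  step 12. node 2  ⊔preds=[-5,5]  new=[-5,5]  old=[-2,4]  +wl: 1
  step 13. node 5  ⊔preds=[-5,5]  new=[-2,-1]  stable
  step 14. node 3  ⊔preds=[-5,5]  new=[-5,5]  stable
  step 15. node 4  ⊔preds=[-5,5]  new=[-5,5]  old=[-4,5]  +wl: 0,5
  step 16. node 1  ⊔preds=[-5,5]  new=[-5,5]  stable
  step 17. node 0  ⊔preds=[-5,5]  new=[-5,5]  stable
  step 18. node 5  ⊔preds=[-5,5]  new=[-2,-1]  stable

Least fixpoint reached:
  node 0: [-5,5]
  node 1: [-5,5]
  node 2: [-5,5]
  node 3: [-5,5]
  node 4: [-5,5]
  node 5: [-2,-1]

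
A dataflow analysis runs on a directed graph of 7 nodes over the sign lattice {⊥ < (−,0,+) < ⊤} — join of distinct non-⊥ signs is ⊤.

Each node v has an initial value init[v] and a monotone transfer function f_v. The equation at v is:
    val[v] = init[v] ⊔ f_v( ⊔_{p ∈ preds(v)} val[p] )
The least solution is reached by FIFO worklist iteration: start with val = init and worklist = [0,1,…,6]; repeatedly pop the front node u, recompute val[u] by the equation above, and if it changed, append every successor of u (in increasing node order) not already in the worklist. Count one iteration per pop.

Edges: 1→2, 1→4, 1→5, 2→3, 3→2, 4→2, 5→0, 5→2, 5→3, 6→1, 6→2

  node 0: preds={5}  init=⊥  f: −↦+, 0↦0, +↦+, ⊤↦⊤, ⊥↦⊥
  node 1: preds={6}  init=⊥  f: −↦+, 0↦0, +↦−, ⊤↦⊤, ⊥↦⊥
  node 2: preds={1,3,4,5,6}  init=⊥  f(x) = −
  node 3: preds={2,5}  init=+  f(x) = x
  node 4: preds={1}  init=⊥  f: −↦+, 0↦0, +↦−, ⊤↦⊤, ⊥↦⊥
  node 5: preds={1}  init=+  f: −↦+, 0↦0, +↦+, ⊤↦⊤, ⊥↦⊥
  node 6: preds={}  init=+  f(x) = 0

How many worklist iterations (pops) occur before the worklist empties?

15

Worklist (15 pops):
  #1 pop 0: in=+ → + (was ⊥); enqueue []
  #2 pop 1: in=+ → − (was ⊥); enqueue []
  #3 pop 2: in=⊤ → − (was ⊥); enqueue []
  #4 pop 3: in=⊤ → ⊤ (was +); enqueue [2]
  #5 pop 4: in=− → + (was ⊥); enqueue []
  #6 pop 5: in=− → + (no change)
  #7 pop 6: in=⊥ → ⊤ (was +); enqueue [1]
  #8 pop 2: in=⊤ → − (no change)
  #9 pop 1: in=⊤ → ⊤ (was −); enqueue [2,4,5]
  #10 pop 2: in=⊤ → − (no change)
  #11 pop 4: in=⊤ → ⊤ (was +); enqueue [2]
  #12 pop 5: in=⊤ → ⊤ (was +); enqueue [0,3]
  #13 pop 2: in=⊤ → − (no change)
  #14 pop 0: in=⊤ → ⊤ (was +); enqueue []
  #15 pop 3: in=⊤ → ⊤ (no change)

Fixpoint:
  val[0] = ⊤
  val[1] = ⊤
  val[2] = −
  val[3] = ⊤
  val[4] = ⊤
  val[5] = ⊤
  val[6] = ⊤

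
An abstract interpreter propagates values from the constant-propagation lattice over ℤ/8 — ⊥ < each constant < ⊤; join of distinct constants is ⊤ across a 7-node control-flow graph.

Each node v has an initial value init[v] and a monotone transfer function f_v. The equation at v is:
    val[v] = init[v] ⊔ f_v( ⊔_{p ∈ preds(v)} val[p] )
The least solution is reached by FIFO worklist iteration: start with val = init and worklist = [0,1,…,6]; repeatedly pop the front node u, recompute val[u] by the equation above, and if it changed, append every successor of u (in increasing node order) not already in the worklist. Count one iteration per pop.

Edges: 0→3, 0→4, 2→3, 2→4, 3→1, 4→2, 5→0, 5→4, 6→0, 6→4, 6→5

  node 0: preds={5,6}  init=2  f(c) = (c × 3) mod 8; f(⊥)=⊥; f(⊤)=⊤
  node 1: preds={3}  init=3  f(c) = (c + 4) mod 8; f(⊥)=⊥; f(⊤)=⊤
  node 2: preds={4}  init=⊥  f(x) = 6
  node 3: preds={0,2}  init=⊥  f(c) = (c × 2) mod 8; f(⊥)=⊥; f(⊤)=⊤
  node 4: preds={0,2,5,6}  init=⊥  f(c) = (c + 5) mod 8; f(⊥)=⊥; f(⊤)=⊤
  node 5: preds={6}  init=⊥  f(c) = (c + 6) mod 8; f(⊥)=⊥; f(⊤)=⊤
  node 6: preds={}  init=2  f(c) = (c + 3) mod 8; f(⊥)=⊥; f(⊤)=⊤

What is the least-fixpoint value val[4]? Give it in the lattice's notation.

⊤

Iteration log — 11 steps:
  step 1. node 0  ⊔preds=2  new=⊤  old=2  +wl: 
  step 2. node 1  ⊔preds=⊥  new=3  stable
  step 3. node 2  ⊔preds=⊥  new=6  old=⊥  +wl: 
  step 4. node 3  ⊔preds=⊤  new=⊤  old=⊥  +wl: 1
  step 5. node 4  ⊔preds=⊤  new=⊤  old=⊥  +wl: 2
  step 6. node 5  ⊔preds=2  new=0  old=⊥  +wl: 0,4
  step 7. node 6  ⊔preds=⊥  new=2  stable
  step 8. node 1  ⊔preds=⊤  new=⊤  old=3  +wl: 
  step 9. node 2  ⊔preds=⊤  new=6  stable
  step 10. node 0  ⊔preds=⊤  new=⊤  stable
  step 11. node 4  ⊔preds=⊤  new=⊤  stable

Least fixpoint reached:
  node 0: ⊤
  node 1: ⊤
  node 2: 6
  node 3: ⊤
  node 4: ⊤
  node 5: 0
  node 6: 2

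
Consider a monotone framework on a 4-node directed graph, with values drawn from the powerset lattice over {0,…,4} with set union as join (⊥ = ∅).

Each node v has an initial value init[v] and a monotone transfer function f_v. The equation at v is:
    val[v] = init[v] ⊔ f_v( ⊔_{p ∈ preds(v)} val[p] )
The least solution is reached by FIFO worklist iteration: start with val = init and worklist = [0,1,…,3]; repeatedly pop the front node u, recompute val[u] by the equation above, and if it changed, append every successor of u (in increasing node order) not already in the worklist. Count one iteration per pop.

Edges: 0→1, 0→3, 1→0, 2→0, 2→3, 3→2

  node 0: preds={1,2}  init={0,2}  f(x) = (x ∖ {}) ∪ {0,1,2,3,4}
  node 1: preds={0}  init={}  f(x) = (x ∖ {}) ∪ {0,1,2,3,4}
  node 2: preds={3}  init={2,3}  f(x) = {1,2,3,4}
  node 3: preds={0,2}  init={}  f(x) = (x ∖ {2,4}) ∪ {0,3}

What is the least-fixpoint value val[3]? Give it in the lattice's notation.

Worklist (6 pops):
  #1 pop 0: in={2,3} → {0,1,2,3,4} (was {0,2}); enqueue []
  #2 pop 1: in={0,1,2,3,4} → {0,1,2,3,4} (was {}); enqueue [0]
  #3 pop 2: in={} → {1,2,3,4} (was {2,3}); enqueue []
  #4 pop 3: in={0,1,2,3,4} → {0,1,3} (was {}); enqueue [2]
  #5 pop 0: in={0,1,2,3,4} → {0,1,2,3,4} (no change)
  #6 pop 2: in={0,1,3} → {1,2,3,4} (no change)

Fixpoint:
  val[0] = {0,1,2,3,4}
  val[1] = {0,1,2,3,4}
  val[2] = {1,2,3,4}
  val[3] = {0,1,3}

{0,1,3}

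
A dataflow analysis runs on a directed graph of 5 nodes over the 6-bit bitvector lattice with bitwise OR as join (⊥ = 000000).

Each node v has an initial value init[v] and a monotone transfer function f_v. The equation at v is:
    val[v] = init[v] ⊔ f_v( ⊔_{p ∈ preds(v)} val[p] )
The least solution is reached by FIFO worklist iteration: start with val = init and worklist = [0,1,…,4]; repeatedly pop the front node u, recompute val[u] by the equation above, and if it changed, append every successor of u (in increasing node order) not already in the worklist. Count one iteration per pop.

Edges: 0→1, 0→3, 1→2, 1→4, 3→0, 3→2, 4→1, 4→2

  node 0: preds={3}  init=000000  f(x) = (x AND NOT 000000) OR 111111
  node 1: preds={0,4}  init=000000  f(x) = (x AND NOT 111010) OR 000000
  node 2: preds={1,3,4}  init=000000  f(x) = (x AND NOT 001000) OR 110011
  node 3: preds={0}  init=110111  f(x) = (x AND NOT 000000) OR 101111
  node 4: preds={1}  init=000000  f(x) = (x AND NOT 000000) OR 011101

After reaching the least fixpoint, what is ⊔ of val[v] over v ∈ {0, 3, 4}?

Trace (8 dequeues):
  [1] u=0 | in 110111 | out 111111 | prev 000000 | push {}
  [2] u=1 | in 111111 | out 000101 | prev 000000 | push {}
  [3] u=2 | in 110111 | out 110111 | prev 000000 | push {}
  [4] u=3 | in 111111 | out 111111 | prev 110111 | push {0,2}
  [5] u=4 | in 000101 | out 011101 | prev 000000 | push {1}
  [6] u=0 | in 111111 | out 111111 | ==
  [7] u=2 | in 111111 | out 110111 | ==
  [8] u=1 | in 111111 | out 000101 | ==

Converged values:
  [0] 111111
  [1] 000101
  [2] 110111
  [3] 111111
  [4] 011101

111111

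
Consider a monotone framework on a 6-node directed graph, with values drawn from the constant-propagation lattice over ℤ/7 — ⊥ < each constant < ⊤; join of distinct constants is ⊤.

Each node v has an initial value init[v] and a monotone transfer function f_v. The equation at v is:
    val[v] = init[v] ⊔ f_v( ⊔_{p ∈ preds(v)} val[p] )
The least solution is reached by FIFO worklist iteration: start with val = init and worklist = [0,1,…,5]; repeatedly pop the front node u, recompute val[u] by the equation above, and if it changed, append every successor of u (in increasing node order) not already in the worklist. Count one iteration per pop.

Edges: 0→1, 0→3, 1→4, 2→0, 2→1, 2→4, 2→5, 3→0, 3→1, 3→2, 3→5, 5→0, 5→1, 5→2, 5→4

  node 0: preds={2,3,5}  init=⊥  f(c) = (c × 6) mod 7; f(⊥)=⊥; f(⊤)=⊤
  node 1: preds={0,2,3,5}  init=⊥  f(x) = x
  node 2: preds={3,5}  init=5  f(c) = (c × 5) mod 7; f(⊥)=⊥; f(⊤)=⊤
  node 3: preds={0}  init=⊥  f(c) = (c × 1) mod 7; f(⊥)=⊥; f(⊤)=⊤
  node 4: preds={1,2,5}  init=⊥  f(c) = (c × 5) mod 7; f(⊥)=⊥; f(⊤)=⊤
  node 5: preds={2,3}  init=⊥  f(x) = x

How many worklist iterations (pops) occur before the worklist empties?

15

Trace (15 dequeues):
  [1] u=0 | in 5 | out 2 | prev ⊥ | push {}
  [2] u=1 | in ⊤ | out ⊤ | prev ⊥ | push {}
  [3] u=2 | in ⊥ | out 5 | ==
  [4] u=3 | in 2 | out 2 | prev ⊥ | push {0,1,2}
  [5] u=4 | in ⊤ | out ⊤ | prev ⊥ | push {}
  [6] u=5 | in ⊤ | out ⊤ | prev ⊥ | push {4}
  [7] u=0 | in ⊤ | out ⊤ | prev 2 | push {3}
  [8] u=1 | in ⊤ | out ⊤ | ==
  [9] u=2 | in ⊤ | out ⊤ | prev 5 | push {0,1,5}
  [10] u=4 | in ⊤ | out ⊤ | ==
  [11] u=3 | in ⊤ | out ⊤ | prev 2 | push {2}
  [12] u=0 | in ⊤ | out ⊤ | ==
  [13] u=1 | in ⊤ | out ⊤ | ==
  [14] u=5 | in ⊤ | out ⊤ | ==
  [15] u=2 | in ⊤ | out ⊤ | ==

Converged values:
  [0] ⊤
  [1] ⊤
  [2] ⊤
  [3] ⊤
  [4] ⊤
  [5] ⊤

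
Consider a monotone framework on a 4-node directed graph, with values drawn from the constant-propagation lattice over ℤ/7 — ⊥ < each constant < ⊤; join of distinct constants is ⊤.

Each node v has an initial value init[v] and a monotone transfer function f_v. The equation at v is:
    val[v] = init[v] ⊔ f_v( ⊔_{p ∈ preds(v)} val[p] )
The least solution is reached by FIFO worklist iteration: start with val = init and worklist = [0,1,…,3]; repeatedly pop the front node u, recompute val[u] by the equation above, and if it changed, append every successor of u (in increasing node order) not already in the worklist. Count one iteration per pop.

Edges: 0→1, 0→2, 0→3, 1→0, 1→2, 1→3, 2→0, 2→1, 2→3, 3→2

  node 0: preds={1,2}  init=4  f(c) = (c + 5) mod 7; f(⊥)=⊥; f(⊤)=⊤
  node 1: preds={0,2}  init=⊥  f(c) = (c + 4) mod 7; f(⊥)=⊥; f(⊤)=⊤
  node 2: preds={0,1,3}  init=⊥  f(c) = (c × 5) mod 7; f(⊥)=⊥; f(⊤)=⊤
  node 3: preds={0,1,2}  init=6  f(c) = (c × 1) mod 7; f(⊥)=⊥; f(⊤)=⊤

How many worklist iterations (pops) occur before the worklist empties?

9

Trace (9 dequeues):
  [1] u=0 | in ⊥ | out 4 | ==
  [2] u=1 | in 4 | out 1 | prev ⊥ | push {0}
  [3] u=2 | in ⊤ | out ⊤ | prev ⊥ | push {1}
  [4] u=3 | in ⊤ | out ⊤ | prev 6 | push {2}
  [5] u=0 | in ⊤ | out ⊤ | prev 4 | push {3}
  [6] u=1 | in ⊤ | out ⊤ | prev 1 | push {0}
  [7] u=2 | in ⊤ | out ⊤ | ==
  [8] u=3 | in ⊤ | out ⊤ | ==
  [9] u=0 | in ⊤ | out ⊤ | ==

Converged values:
  [0] ⊤
  [1] ⊤
  [2] ⊤
  [3] ⊤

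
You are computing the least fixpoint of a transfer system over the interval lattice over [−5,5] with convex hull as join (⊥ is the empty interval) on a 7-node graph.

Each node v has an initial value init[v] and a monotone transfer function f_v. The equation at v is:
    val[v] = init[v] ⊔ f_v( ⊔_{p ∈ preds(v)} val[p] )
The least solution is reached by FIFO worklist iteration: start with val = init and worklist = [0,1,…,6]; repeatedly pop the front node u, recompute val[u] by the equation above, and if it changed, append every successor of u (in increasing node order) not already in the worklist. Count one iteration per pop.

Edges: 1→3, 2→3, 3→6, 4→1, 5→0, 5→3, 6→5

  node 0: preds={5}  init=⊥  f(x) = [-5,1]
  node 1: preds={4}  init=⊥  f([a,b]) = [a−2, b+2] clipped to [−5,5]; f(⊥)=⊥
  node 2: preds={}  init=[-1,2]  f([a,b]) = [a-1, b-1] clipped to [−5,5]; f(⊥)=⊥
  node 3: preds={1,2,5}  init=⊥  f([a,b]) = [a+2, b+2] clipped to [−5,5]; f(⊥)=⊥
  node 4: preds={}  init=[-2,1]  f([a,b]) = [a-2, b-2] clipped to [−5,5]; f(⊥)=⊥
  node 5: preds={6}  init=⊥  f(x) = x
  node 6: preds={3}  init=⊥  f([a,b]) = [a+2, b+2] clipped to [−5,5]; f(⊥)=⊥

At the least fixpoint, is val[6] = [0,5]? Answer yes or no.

Iteration log — 10 steps:
  step 1. node 0  ⊔preds=⊥  new=[-5,1]  old=⊥  +wl: 
  step 2. node 1  ⊔preds=[-2,1]  new=[-4,3]  old=⊥  +wl: 
  step 3. node 2  ⊔preds=⊥  new=[-1,2]  stable
  step 4. node 3  ⊔preds=[-4,3]  new=[-2,5]  old=⊥  +wl: 
  step 5. node 4  ⊔preds=⊥  new=[-2,1]  stable
  step 6. node 5  ⊔preds=⊥  new=⊥  stable
  step 7. node 6  ⊔preds=[-2,5]  new=[0,5]  old=⊥  +wl: 5
  step 8. node 5  ⊔preds=[0,5]  new=[0,5]  old=⊥  +wl: 0,3
  step 9. node 0  ⊔preds=[0,5]  new=[-5,1]  stable
  step 10. node 3  ⊔preds=[-4,5]  new=[-2,5]  stable

Least fixpoint reached:
  node 0: [-5,1]
  node 1: [-4,3]
  node 2: [-1,2]
  node 3: [-2,5]
  node 4: [-2,1]
  node 5: [0,5]
  node 6: [0,5]

yes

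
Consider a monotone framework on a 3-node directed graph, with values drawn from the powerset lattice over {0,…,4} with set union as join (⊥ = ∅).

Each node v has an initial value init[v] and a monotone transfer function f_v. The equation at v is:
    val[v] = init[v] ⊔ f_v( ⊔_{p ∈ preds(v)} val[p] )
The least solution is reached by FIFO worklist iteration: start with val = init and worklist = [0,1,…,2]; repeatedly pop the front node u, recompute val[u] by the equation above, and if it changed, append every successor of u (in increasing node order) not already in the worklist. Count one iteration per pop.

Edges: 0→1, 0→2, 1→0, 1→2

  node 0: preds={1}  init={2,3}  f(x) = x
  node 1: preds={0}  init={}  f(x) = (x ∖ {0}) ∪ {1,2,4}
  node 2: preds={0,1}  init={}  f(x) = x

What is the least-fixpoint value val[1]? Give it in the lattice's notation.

Trace (6 dequeues):
  [1] u=0 | in {} | out {2,3} | ==
  [2] u=1 | in {2,3} | out {1,2,3,4} | prev {} | push {0}
  [3] u=2 | in {1,2,3,4} | out {1,2,3,4} | prev {} | push {}
  [4] u=0 | in {1,2,3,4} | out {1,2,3,4} | prev {2,3} | push {1,2}
  [5] u=1 | in {1,2,3,4} | out {1,2,3,4} | ==
  [6] u=2 | in {1,2,3,4} | out {1,2,3,4} | ==

Converged values:
  [0] {1,2,3,4}
  [1] {1,2,3,4}
  [2] {1,2,3,4}

{1,2,3,4}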